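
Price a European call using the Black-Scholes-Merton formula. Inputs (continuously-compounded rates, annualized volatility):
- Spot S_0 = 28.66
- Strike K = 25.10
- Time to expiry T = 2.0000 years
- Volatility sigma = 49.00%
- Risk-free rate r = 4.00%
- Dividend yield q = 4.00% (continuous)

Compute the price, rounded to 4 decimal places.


d1 = (ln(S/K) + (r - q + 0.5*sigma^2) * T) / (sigma * sqrt(T)) = 0.53788397
d2 = d1 - sigma * sqrt(T) = -0.15508067
exp(-rT) = 0.92311635; exp(-qT) = 0.92311635
C = S_0 * exp(-qT) * N(d1) - K * exp(-rT) * N(d2)
N(d1) = 0.70467142; N(d2) = 0.43837886
C = 28.6600 * 0.92311635 * 0.70467142 - 25.1000 * 0.92311635 * 0.43837886 = 8.4858

Answer: Price = 8.4858


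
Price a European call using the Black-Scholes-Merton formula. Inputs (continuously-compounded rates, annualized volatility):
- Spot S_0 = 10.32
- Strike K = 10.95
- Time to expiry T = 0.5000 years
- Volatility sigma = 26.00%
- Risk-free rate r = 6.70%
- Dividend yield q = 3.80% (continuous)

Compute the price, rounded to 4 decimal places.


d1 = (ln(S/K) + (r - q + 0.5*sigma^2) * T) / (sigma * sqrt(T)) = -0.15151501
d2 = d1 - sigma * sqrt(T) = -0.33536278
exp(-rT) = 0.96705491; exp(-qT) = 0.98117936
C = S_0 * exp(-qT) * N(d1) - K * exp(-rT) * N(d2)
N(d1) = 0.43978473; N(d2) = 0.36867572
C = 10.3200 * 0.98117936 * 0.43978473 - 10.9500 * 0.96705491 * 0.36867572 = 0.5492

Answer: Price = 0.5492


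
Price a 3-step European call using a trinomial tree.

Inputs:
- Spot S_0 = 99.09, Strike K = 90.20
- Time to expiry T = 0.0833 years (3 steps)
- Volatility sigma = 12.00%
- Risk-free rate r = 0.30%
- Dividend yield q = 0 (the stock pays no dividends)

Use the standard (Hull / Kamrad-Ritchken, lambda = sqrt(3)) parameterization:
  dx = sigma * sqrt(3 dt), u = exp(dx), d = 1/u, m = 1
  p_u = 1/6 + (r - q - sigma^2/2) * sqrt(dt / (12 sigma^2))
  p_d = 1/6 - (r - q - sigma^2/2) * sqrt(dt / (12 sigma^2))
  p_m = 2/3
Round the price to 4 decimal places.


dt = T/N = 0.027767; dx = sigma*sqrt(3*dt) = 0.034634
u = exp(dx) = 1.035241; d = 1/u = 0.965959
p_u = 0.164983, p_m = 0.666667, p_d = 0.168350
Discount per step: exp(-r*dt) = 0.999917
Stock lattice S(k, j) with j the centered position index:
  k=0: S(0,+0) = 99.0900
  k=1: S(1,-1) = 95.7169; S(1,+0) = 99.0900; S(1,+1) = 102.5820
  k=2: S(2,-2) = 92.4585; S(2,-1) = 95.7169; S(2,+0) = 99.0900; S(2,+1) = 102.5820; S(2,+2) = 106.1971
  k=3: S(3,-3) = 89.3111; S(3,-2) = 92.4585; S(3,-1) = 95.7169; S(3,+0) = 99.0900; S(3,+1) = 102.5820; S(3,+2) = 106.1971; S(3,+3) = 109.9396
Terminal payoffs V(N, j) = max(S_T - K, 0):
  V(3,-3) = 0.000000; V(3,-2) = 2.258542; V(3,-1) = 5.516858; V(3,+0) = 8.890000; V(3,+1) = 12.382014; V(3,+2) = 15.997089; V(3,+3) = 19.739563
Backward induction: V(k, j) = exp(-r*dt) * [p_u * V(k+1, j+1) + p_m * V(k+1, j) + p_d * V(k+1, j-1)]
  V(2,-2) = exp(-r*dt) * [p_u*5.516858 + p_m*2.258542 + p_d*0.000000] = 2.415682
  V(2,-1) = exp(-r*dt) * [p_u*8.890000 + p_m*5.516858 + p_d*2.258542] = 5.524371
  V(2,+0) = exp(-r*dt) * [p_u*12.382014 + p_m*8.890000 + p_d*5.516858] = 8.897513
  V(2,+1) = exp(-r*dt) * [p_u*15.997089 + p_m*12.382014 + p_d*8.890000] = 12.389527
  V(2,+2) = exp(-r*dt) * [p_u*19.739563 + p_m*15.997089 + p_d*12.382014] = 16.004602
  V(1,-1) = exp(-r*dt) * [p_u*8.897513 + p_m*5.524371 + p_d*2.415682] = 5.557071
  V(1,+0) = exp(-r*dt) * [p_u*12.389527 + p_m*8.897513 + p_d*5.524371] = 8.905025
  V(1,+1) = exp(-r*dt) * [p_u*16.004602 + p_m*12.389527 + p_d*8.897513] = 12.397039
  V(0,+0) = exp(-r*dt) * [p_u*12.397039 + p_m*8.905025 + p_d*5.557071] = 8.916776

Answer: Price = V(0,0) = 8.9168


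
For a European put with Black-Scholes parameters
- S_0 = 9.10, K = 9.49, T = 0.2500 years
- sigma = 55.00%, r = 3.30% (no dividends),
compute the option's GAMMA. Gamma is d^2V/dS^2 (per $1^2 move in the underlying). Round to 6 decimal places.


d1 = 0.0149029124; d2 = -0.2600970876
phi(d1) = 0.3988979810; exp(-qT) = 1.0000000000; exp(-rT) = 0.9917839379
Gamma = exp(-qT) * phi(d1) / (S * sigma * sqrt(T)) = 1.0000000000 * 0.3988979810 / (9.1000 * 0.5500 * 0.5000000000) = 0.159400

Answer: Gamma = 0.159400


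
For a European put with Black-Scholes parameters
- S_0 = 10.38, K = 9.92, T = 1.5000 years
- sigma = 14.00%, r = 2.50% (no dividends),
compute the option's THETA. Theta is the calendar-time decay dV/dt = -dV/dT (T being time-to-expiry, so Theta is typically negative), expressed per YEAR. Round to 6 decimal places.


Answer: Theta = -0.118784

Derivation:
d1 = 0.5687945927; d2 = 0.3973303107
phi(d1) = 0.3393571530; exp(-qT) = 1.0000000000; exp(-rT) = 0.9631944177
Theta = -S*exp(-qT)*phi(d1)*sigma/(2*sqrt(T)) + r*K*exp(-rT)*N(-d2) - q*S*exp(-qT)*N(-d1)
N(-d1) = 0.2847477723; N(-d2) = 0.3455619492; sqrt(T) = 1.2247448714
Term 1 = -10.3800 * 1.0000000000 * 0.3393571530 * 0.1400 / (2 * 1.2247448714) = -0.2013292018
Term 2 = 0.0250 * 9.9200 * 0.9631944177 * 0.3455619492 = 0.0825451484
Term 3 = 0 (no dividend yield, q = 0)
Theta = -0.2013292018 + (0.0825451484) + (0.0000000000) = -0.118784


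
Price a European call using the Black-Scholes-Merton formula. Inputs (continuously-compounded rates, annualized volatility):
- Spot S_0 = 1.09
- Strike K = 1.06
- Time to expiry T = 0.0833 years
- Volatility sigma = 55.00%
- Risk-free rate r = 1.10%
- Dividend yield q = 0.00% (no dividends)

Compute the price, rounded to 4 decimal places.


d1 = (ln(S/K) + (r - q + 0.5*sigma^2) * T) / (sigma * sqrt(T)) = 0.26095708
d2 = d1 - sigma * sqrt(T) = 0.10221751
exp(-rT) = 0.99908412; exp(-qT) = 1.00000000
C = S_0 * exp(-qT) * N(d1) - K * exp(-rT) * N(d2)
N(d1) = 0.60293720; N(d2) = 0.54070798
C = 1.0900 * 1.00000000 * 0.60293720 - 1.0600 * 0.99908412 * 0.54070798 = 0.0846

Answer: Price = 0.0846


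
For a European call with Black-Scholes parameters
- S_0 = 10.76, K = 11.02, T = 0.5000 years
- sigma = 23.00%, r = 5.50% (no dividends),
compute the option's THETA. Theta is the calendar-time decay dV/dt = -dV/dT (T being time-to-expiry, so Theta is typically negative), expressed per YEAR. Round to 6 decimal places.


d1 = 0.1035988356; d2 = -0.0590357241
phi(d1) = 0.3968071468; exp(-qT) = 1.0000000000; exp(-rT) = 0.9728746826
Theta = -S*exp(-qT)*phi(d1)*sigma/(2*sqrt(T)) - r*K*exp(-rT)*N(d2) + q*S*exp(-qT)*N(d1)
N(d1) = 0.5412561441; N(d2) = 0.4764618270; sqrt(T) = 0.7071067812
Term 1 = -10.7600 * 1.0000000000 * 0.3968071468 * 0.2300 / (2 * 0.7071067812) = -0.6943918182
Term 2 = -0.0550 * 11.0200 * 0.9728746826 * 0.4764618270 = -0.2809501689
Term 3 = 0 (no dividend yield, q = 0)
Theta = -0.6943918182 + (-0.2809501689) + (0.0000000000) = -0.975342

Answer: Theta = -0.975342


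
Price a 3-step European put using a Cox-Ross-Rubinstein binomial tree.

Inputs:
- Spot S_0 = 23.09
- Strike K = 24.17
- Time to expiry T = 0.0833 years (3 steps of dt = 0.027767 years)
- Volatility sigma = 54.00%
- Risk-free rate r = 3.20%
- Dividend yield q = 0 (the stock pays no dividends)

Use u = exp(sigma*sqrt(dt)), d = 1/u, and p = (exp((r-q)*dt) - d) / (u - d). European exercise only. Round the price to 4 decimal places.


dt = T/N = 0.027767
u = exp(sigma*sqrt(dt)) = 1.094155; d = 1/u = 0.913948
p = (exp((r-q)*dt) - d) / (u - d) = 0.482452
Discount per step: exp(-r*dt) = 0.999112
Stock lattice S(k, i) with i counting down-moves:
  k=0: S(0,0) = 23.0900
  k=1: S(1,0) = 25.2640; S(1,1) = 21.1031
  k=2: S(2,0) = 27.6428; S(2,1) = 23.0900; S(2,2) = 19.2871
  k=3: S(3,0) = 30.2454; S(3,1) = 25.2640; S(3,2) = 21.1031; S(3,3) = 17.6274
Terminal payoffs V(N, i) = max(K - S_T, 0):
  V(3,0) = 0.000000; V(3,1) = 0.000000; V(3,2) = 3.066949; V(3,3) = 6.542616
Backward induction: V(k, i) = exp(-r*dt) * [p * V(k+1, i) + (1-p) * V(k+1, i+1)].
  V(2,0) = exp(-r*dt) * [p*0.000000 + (1-p)*0.000000] = 0.000000
  V(2,1) = exp(-r*dt) * [p*0.000000 + (1-p)*3.066949] = 1.585882
  V(2,2) = exp(-r*dt) * [p*3.066949 + (1-p)*6.542616] = 4.861450
  V(1,0) = exp(-r*dt) * [p*0.000000 + (1-p)*1.585882] = 0.820040
  V(1,1) = exp(-r*dt) * [p*1.585882 + (1-p)*4.861450] = 3.278230
  V(0,0) = exp(-r*dt) * [p*0.820040 + (1-p)*3.278230] = 2.090412

Answer: Price = V(0,0) = 2.0904


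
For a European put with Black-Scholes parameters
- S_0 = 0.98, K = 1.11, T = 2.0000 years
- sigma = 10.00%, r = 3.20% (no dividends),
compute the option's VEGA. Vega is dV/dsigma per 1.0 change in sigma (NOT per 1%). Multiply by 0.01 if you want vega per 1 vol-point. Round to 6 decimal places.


d1 = -0.3575324406; d2 = -0.4989537968
phi(d1) = 0.3742417664; exp(-qT) = 1.0000000000; exp(-rT) = 0.9380049995
Vega = S * exp(-qT) * phi(d1) * sqrt(T) = 0.9800 * 1.0000000000 * 0.3742417664 * 1.4142135624 = 0.518673

Answer: Vega = 0.518673


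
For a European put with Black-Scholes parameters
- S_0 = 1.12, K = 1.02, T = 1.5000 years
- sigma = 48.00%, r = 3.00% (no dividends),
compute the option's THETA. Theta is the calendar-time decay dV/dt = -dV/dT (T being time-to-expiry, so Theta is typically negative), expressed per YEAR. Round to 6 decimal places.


Answer: Theta = -0.060795

Derivation:
d1 = 0.5295763790; d2 = -0.0583011593
phi(d1) = 0.3467455325; exp(-qT) = 1.0000000000; exp(-rT) = 0.9559974818
Theta = -S*exp(-qT)*phi(d1)*sigma/(2*sqrt(T)) + r*K*exp(-rT)*N(-d2) - q*S*exp(-qT)*N(-d1)
N(-d1) = 0.2982028376; N(-d2) = 0.5232456279; sqrt(T) = 1.2247448714
Term 1 = -1.1200 * 1.0000000000 * 0.3467455325 * 0.4800 / (2 * 1.2247448714) = -0.0761017264
Term 2 = 0.0300 * 1.0200 * 0.9559974818 * 0.5232456279 = 0.0153067780
Term 3 = 0 (no dividend yield, q = 0)
Theta = -0.0761017264 + (0.0153067780) + (0.0000000000) = -0.060795


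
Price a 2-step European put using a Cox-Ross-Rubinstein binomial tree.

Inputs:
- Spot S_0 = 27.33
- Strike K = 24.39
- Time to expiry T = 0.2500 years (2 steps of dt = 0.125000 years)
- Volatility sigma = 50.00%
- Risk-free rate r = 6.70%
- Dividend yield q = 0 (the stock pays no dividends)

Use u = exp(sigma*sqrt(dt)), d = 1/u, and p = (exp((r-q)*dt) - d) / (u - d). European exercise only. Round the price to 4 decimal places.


dt = T/N = 0.125000
u = exp(sigma*sqrt(dt)) = 1.193365; d = 1/u = 0.837967
p = (exp((r-q)*dt) - d) / (u - d) = 0.479585
Discount per step: exp(-r*dt) = 0.991660
Stock lattice S(k, i) with i counting down-moves:
  k=0: S(0,0) = 27.3300
  k=1: S(1,0) = 32.6147; S(1,1) = 22.9016
  k=2: S(2,0) = 38.9212; S(2,1) = 27.3300; S(2,2) = 19.1908
Terminal payoffs V(N, i) = max(K - S_T, 0):
  V(2,0) = 0.000000; V(2,1) = 0.000000; V(2,2) = 5.199188
Backward induction: V(k, i) = exp(-r*dt) * [p * V(k+1, i) + (1-p) * V(k+1, i+1)].
  V(1,0) = exp(-r*dt) * [p*0.000000 + (1-p)*0.000000] = 0.000000
  V(1,1) = exp(-r*dt) * [p*0.000000 + (1-p)*5.199188] = 2.683171
  V(0,0) = exp(-r*dt) * [p*0.000000 + (1-p)*2.683171] = 1.384718

Answer: Price = V(0,0) = 1.3847


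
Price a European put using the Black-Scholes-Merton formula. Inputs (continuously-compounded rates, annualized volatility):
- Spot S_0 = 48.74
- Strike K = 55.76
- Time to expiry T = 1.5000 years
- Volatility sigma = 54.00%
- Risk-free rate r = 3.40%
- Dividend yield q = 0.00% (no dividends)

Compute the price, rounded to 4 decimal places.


d1 = (ln(S/K) + (r - q + 0.5*sigma^2) * T) / (sigma * sqrt(T)) = 0.20434079
d2 = d1 - sigma * sqrt(T) = -0.45702144
exp(-rT) = 0.95027867; exp(-qT) = 1.00000000
P = K * exp(-rT) * N(-d2) - S_0 * exp(-qT) * N(-d1)
N(-d1) = 0.41904360; N(-d2) = 0.67617218
P = 55.7600 * 0.95027867 * 0.67617218 - 48.7400 * 1.00000000 * 0.41904360 = 15.4045

Answer: Price = 15.4045


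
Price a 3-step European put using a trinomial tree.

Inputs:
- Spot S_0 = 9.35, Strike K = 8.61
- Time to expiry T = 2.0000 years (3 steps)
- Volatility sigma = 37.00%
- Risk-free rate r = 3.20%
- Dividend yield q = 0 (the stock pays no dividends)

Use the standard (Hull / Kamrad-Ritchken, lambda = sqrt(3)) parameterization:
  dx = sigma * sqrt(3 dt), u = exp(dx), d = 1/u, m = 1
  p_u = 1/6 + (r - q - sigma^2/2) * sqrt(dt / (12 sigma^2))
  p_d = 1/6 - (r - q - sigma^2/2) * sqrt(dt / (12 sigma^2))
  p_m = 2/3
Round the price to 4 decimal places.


dt = T/N = 0.666667; dx = sigma*sqrt(3*dt) = 0.523259
u = exp(dx) = 1.687518; d = 1/u = 0.592586
p_u = 0.143447, p_m = 0.666667, p_d = 0.189887
Discount per step: exp(-r*dt) = 0.978893
Stock lattice S(k, j) with j the centered position index:
  k=0: S(0,+0) = 9.3500
  k=1: S(1,-1) = 5.5407; S(1,+0) = 9.3500; S(1,+1) = 15.7783
  k=2: S(2,-2) = 3.2833; S(2,-1) = 5.5407; S(2,+0) = 9.3500; S(2,+1) = 15.7783; S(2,+2) = 26.6262
  k=3: S(3,-3) = 1.9457; S(3,-2) = 3.2833; S(3,-1) = 5.5407; S(3,+0) = 9.3500; S(3,+1) = 15.7783; S(3,+2) = 26.6262; S(3,+3) = 44.9321
Terminal payoffs V(N, j) = max(K - S_T, 0):
  V(3,-3) = 6.664344; V(3,-2) = 5.326669; V(3,-1) = 3.069320; V(3,+0) = 0.000000; V(3,+1) = 0.000000; V(3,+2) = 0.000000; V(3,+3) = 0.000000
Backward induction: V(k, j) = exp(-r*dt) * [p_u * V(k+1, j+1) + p_m * V(k+1, j) + p_d * V(k+1, j-1)]
  V(2,-2) = exp(-r*dt) * [p_u*3.069320 + p_m*5.326669 + p_d*6.664344] = 5.145907
  V(2,-1) = exp(-r*dt) * [p_u*0.000000 + p_m*3.069320 + p_d*5.326669] = 2.993136
  V(2,+0) = exp(-r*dt) * [p_u*0.000000 + p_m*0.000000 + p_d*3.069320] = 0.570521
  V(2,+1) = exp(-r*dt) * [p_u*0.000000 + p_m*0.000000 + p_d*0.000000] = 0.000000
  V(2,+2) = exp(-r*dt) * [p_u*0.000000 + p_m*0.000000 + p_d*0.000000] = 0.000000
  V(1,-1) = exp(-r*dt) * [p_u*0.570521 + p_m*2.993136 + p_d*5.145907] = 2.989932
  V(1,+0) = exp(-r*dt) * [p_u*0.000000 + p_m*0.570521 + p_d*2.993136] = 0.928679
  V(1,+1) = exp(-r*dt) * [p_u*0.000000 + p_m*0.000000 + p_d*0.570521] = 0.106048
  V(0,+0) = exp(-r*dt) * [p_u*0.106048 + p_m*0.928679 + p_d*2.989932] = 1.176706

Answer: Price = V(0,0) = 1.1767


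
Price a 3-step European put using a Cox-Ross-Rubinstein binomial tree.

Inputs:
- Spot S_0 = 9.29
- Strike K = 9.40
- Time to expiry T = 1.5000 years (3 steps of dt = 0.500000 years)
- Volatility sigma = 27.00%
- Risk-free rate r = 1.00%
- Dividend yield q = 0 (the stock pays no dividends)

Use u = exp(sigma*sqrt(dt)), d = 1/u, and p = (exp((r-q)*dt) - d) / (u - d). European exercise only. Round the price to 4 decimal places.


dt = T/N = 0.500000
u = exp(sigma*sqrt(dt)) = 1.210361; d = 1/u = 0.826200
p = (exp((r-q)*dt) - d) / (u - d) = 0.465463
Discount per step: exp(-r*dt) = 0.995012
Stock lattice S(k, i) with i counting down-moves:
  k=0: S(0,0) = 9.2900
  k=1: S(1,0) = 11.2443; S(1,1) = 7.6754
  k=2: S(2,0) = 13.6096; S(2,1) = 9.2900; S(2,2) = 6.3414
  k=3: S(3,0) = 16.4725; S(3,1) = 11.2443; S(3,2) = 7.6754; S(3,3) = 5.2393
Terminal payoffs V(N, i) = max(K - S_T, 0):
  V(3,0) = 0.000000; V(3,1) = 0.000000; V(3,2) = 1.724605; V(3,3) = 4.160731
Backward induction: V(k, i) = exp(-r*dt) * [p * V(k+1, i) + (1-p) * V(k+1, i+1)].
  V(2,0) = exp(-r*dt) * [p*0.000000 + (1-p)*0.000000] = 0.000000
  V(2,1) = exp(-r*dt) * [p*0.000000 + (1-p)*1.724605] = 0.917268
  V(2,2) = exp(-r*dt) * [p*1.724605 + (1-p)*4.160731] = 3.011709
  V(1,0) = exp(-r*dt) * [p*0.000000 + (1-p)*0.917268] = 0.487869
  V(1,1) = exp(-r*dt) * [p*0.917268 + (1-p)*3.011709] = 2.026666
  V(0,0) = exp(-r*dt) * [p*0.487869 + (1-p)*2.026666] = 1.303878

Answer: Price = V(0,0) = 1.3039


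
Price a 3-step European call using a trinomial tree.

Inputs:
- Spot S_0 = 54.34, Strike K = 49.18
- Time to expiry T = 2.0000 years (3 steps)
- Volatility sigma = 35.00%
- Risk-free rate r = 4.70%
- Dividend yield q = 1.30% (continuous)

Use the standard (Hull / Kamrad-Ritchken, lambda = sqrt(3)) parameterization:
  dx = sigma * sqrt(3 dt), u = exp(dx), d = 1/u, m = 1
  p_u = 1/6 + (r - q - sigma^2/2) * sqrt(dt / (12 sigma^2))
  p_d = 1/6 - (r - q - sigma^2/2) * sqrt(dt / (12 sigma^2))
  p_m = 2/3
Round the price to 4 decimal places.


Answer: Price = V(0,0) = 13.9984

Derivation:
dt = T/N = 0.666667; dx = sigma*sqrt(3*dt) = 0.494975
u = exp(dx) = 1.640457; d = 1/u = 0.609586
p_u = 0.148316, p_m = 0.666667, p_d = 0.185018
Discount per step: exp(-r*dt) = 0.969152
Stock lattice S(k, j) with j the centered position index:
  k=0: S(0,+0) = 54.3400
  k=1: S(1,-1) = 33.1249; S(1,+0) = 54.3400; S(1,+1) = 89.1424
  k=2: S(2,-2) = 20.1925; S(2,-1) = 33.1249; S(2,+0) = 54.3400; S(2,+1) = 89.1424; S(2,+2) = 146.2343
  k=3: S(3,-3) = 12.3091; S(3,-2) = 20.1925; S(3,-1) = 33.1249; S(3,+0) = 54.3400; S(3,+1) = 89.1424; S(3,+2) = 146.2343; S(3,+3) = 239.8910
Terminal payoffs V(N, j) = max(S_T - K, 0):
  V(3,-3) = 0.000000; V(3,-2) = 0.000000; V(3,-1) = 0.000000; V(3,+0) = 5.160000; V(3,+1) = 39.962423; V(3,+2) = 97.054295; V(3,+3) = 190.711046
Backward induction: V(k, j) = exp(-r*dt) * [p_u * V(k+1, j+1) + p_m * V(k+1, j) + p_d * V(k+1, j-1)]
  V(2,-2) = exp(-r*dt) * [p_u*0.000000 + p_m*0.000000 + p_d*0.000000] = 0.000000
  V(2,-1) = exp(-r*dt) * [p_u*5.160000 + p_m*0.000000 + p_d*0.000000] = 0.741700
  V(2,+0) = exp(-r*dt) * [p_u*39.962423 + p_m*5.160000 + p_d*0.000000] = 9.078099
  V(2,+1) = exp(-r*dt) * [p_u*97.054295 + p_m*39.962423 + p_d*5.160000] = 40.695652
  V(2,+2) = exp(-r*dt) * [p_u*190.711046 + p_m*97.054295 + p_d*39.962423] = 97.285500
  V(1,-1) = exp(-r*dt) * [p_u*9.078099 + p_m*0.741700 + p_d*0.000000] = 1.784103
  V(1,+0) = exp(-r*dt) * [p_u*40.695652 + p_m*9.078099 + p_d*0.741700] = 11.847978
  V(1,+1) = exp(-r*dt) * [p_u*97.285500 + p_m*40.695652 + p_d*9.078099] = 41.905181
  V(0,+0) = exp(-r*dt) * [p_u*41.905181 + p_m*11.847978 + p_d*1.784103] = 13.998374


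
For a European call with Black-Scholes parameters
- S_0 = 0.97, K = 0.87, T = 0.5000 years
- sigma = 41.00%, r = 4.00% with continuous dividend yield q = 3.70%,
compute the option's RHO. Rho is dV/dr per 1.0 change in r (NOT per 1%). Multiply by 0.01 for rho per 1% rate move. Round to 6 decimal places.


d1 = 0.5254246959; d2 = 0.2355109156
phi(d1) = 0.3475057426; exp(-qT) = 0.9816700746; exp(-rT) = 0.9801986733
N(d2) = 0.5930938962
Rho = K*T*exp(-rT)*N(d2) = 0.8700 * 0.5000 * 0.9801986733 * 0.5930938962 = 0.252887

Answer: Rho = 0.252887


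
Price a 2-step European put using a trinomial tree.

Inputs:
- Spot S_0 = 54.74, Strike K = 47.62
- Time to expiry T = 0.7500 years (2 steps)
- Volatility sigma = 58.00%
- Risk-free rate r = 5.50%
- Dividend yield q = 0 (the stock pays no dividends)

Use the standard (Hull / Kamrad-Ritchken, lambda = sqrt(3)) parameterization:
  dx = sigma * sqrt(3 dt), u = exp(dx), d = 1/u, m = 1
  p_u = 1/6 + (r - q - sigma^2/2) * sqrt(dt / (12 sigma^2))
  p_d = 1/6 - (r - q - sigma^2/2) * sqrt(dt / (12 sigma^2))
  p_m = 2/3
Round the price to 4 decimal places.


dt = T/N = 0.375000; dx = sigma*sqrt(3*dt) = 0.615183
u = exp(dx) = 1.849995; d = 1/u = 0.540542
p_u = 0.132165, p_m = 0.666667, p_d = 0.201169
Discount per step: exp(-r*dt) = 0.979586
Stock lattice S(k, j) with j the centered position index:
  k=0: S(0,+0) = 54.7400
  k=1: S(1,-1) = 29.5893; S(1,+0) = 54.7400; S(1,+1) = 101.2687
  k=2: S(2,-2) = 15.9942; S(2,-1) = 29.5893; S(2,+0) = 54.7400; S(2,+1) = 101.2687; S(2,+2) = 187.3466
Terminal payoffs V(N, j) = max(K - S_T, 0):
  V(2,-2) = 31.625756; V(2,-1) = 18.030730; V(2,+0) = 0.000000; V(2,+1) = 0.000000; V(2,+2) = 0.000000
Backward induction: V(k, j) = exp(-r*dt) * [p_u * V(k+1, j+1) + p_m * V(k+1, j) + p_d * V(k+1, j-1)]
  V(1,-1) = exp(-r*dt) * [p_u*0.000000 + p_m*18.030730 + p_d*31.625756] = 18.007338
  V(1,+0) = exp(-r*dt) * [p_u*0.000000 + p_m*0.000000 + p_d*18.030730] = 3.553172
  V(1,+1) = exp(-r*dt) * [p_u*0.000000 + p_m*0.000000 + p_d*0.000000] = 0.000000
  V(0,+0) = exp(-r*dt) * [p_u*0.000000 + p_m*3.553172 + p_d*18.007338] = 5.868987

Answer: Price = V(0,0) = 5.8690


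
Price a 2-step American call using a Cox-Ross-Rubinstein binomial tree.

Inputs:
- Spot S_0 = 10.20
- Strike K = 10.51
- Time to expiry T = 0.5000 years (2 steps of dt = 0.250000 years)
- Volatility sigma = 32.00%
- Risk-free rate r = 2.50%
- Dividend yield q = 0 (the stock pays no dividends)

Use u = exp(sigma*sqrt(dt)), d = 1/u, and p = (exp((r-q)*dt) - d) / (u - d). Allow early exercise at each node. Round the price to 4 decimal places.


dt = T/N = 0.250000
u = exp(sigma*sqrt(dt)) = 1.173511; d = 1/u = 0.852144
p = (exp((r-q)*dt) - d) / (u - d) = 0.479594
Discount per step: exp(-r*dt) = 0.993769
Stock lattice S(k, i) with i counting down-moves:
  k=0: S(0,0) = 10.2000
  k=1: S(1,0) = 11.9698; S(1,1) = 8.6919
  k=2: S(2,0) = 14.0467; S(2,1) = 10.2000; S(2,2) = 7.4067
Terminal payoffs V(N, i) = max(S_T - K, 0):
  V(2,0) = 3.536703; V(2,1) = 0.000000; V(2,2) = 0.000000
Backward induction: V(k, i) = exp(-r*dt) * [p * V(k+1, i) + (1-p) * V(k+1, i+1)]; then take max(V_cont, immediate exercise) for American.
  V(1,0) = exp(-r*dt) * [p*3.536703 + (1-p)*0.000000] = 1.685614; exercise = 1.459811; V(1,0) = max -> 1.685614
  V(1,1) = exp(-r*dt) * [p*0.000000 + (1-p)*0.000000] = 0.000000; exercise = 0.000000; V(1,1) = max -> 0.000000
  V(0,0) = exp(-r*dt) * [p*1.685614 + (1-p)*0.000000] = 0.803374; exercise = 0.000000; V(0,0) = max -> 0.803374

Answer: Price = V(0,0) = 0.8034


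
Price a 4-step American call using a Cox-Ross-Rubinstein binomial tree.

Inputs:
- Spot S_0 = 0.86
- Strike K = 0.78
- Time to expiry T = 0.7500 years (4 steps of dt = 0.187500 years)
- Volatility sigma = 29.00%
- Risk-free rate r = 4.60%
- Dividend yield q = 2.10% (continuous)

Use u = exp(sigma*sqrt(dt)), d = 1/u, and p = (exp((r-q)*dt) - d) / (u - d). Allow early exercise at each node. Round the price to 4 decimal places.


Answer: Price = V(0,0) = 0.1385

Derivation:
dt = T/N = 0.187500
u = exp(sigma*sqrt(dt)) = 1.133799; d = 1/u = 0.881991
p = (exp((r-q)*dt) - d) / (u - d) = 0.487307
Discount per step: exp(-r*dt) = 0.991412
Stock lattice S(k, i) with i counting down-moves:
  k=0: S(0,0) = 0.8600
  k=1: S(1,0) = 0.9751; S(1,1) = 0.7585
  k=2: S(2,0) = 1.1055; S(2,1) = 0.8600; S(2,2) = 0.6690
  k=3: S(3,0) = 1.2534; S(3,1) = 0.9751; S(3,2) = 0.7585; S(3,3) = 0.5901
  k=4: S(4,0) = 1.4212; S(4,1) = 1.1055; S(4,2) = 0.8600; S(4,3) = 0.6690; S(4,4) = 0.5204
Terminal payoffs V(N, i) = max(S_T - K, 0):
  V(4,0) = 0.641158; V(4,1) = 0.325530; V(4,2) = 0.080000; V(4,3) = 0.000000; V(4,4) = 0.000000
Backward induction: V(k, i) = exp(-r*dt) * [p * V(k+1, i) + (1-p) * V(k+1, i+1)]; then take max(V_cont, immediate exercise) for American.
  V(3,0) = exp(-r*dt) * [p*0.641158 + (1-p)*0.325530] = 0.475221; exercise = 0.473448; V(3,0) = max -> 0.475221
  V(3,1) = exp(-r*dt) * [p*0.325530 + (1-p)*0.080000] = 0.197934; exercise = 0.195067; V(3,1) = max -> 0.197934
  V(3,2) = exp(-r*dt) * [p*0.080000 + (1-p)*0.000000] = 0.038650; exercise = 0.000000; V(3,2) = max -> 0.038650
  V(3,3) = exp(-r*dt) * [p*0.000000 + (1-p)*0.000000] = 0.000000; exercise = 0.000000; V(3,3) = max -> 0.000000
  V(2,0) = exp(-r*dt) * [p*0.475221 + (1-p)*0.197934] = 0.330197; exercise = 0.325530; V(2,0) = max -> 0.330197
  V(2,1) = exp(-r*dt) * [p*0.197934 + (1-p)*0.038650] = 0.115271; exercise = 0.080000; V(2,1) = max -> 0.115271
  V(2,2) = exp(-r*dt) * [p*0.038650 + (1-p)*0.000000] = 0.018673; exercise = 0.000000; V(2,2) = max -> 0.018673
  V(1,0) = exp(-r*dt) * [p*0.330197 + (1-p)*0.115271] = 0.218117; exercise = 0.195067; V(1,0) = max -> 0.218117
  V(1,1) = exp(-r*dt) * [p*0.115271 + (1-p)*0.018673] = 0.065181; exercise = 0.000000; V(1,1) = max -> 0.065181
  V(0,0) = exp(-r*dt) * [p*0.218117 + (1-p)*0.065181] = 0.138508; exercise = 0.080000; V(0,0) = max -> 0.138508


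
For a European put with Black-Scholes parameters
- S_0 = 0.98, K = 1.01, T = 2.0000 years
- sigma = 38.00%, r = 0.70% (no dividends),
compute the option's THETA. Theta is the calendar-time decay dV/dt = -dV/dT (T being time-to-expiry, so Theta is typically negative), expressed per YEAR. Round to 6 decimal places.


d1 = 0.2386428852; d2 = -0.2987582685
phi(d1) = 0.3877425283; exp(-qT) = 1.0000000000; exp(-rT) = 0.9860975443
Theta = -S*exp(-qT)*phi(d1)*sigma/(2*sqrt(T)) + r*K*exp(-rT)*N(-d2) - q*S*exp(-qT)*N(-d1)
N(-d1) = 0.4056912541; N(-d2) = 0.6174377528; sqrt(T) = 1.4142135624
Term 1 = -0.9800 * 1.0000000000 * 0.3877425283 * 0.3800 / (2 * 1.4142135624) = -0.0510514541
Term 2 = 0.0070 * 1.0100 * 0.9860975443 * 0.6174377528 = 0.0043045967
Term 3 = 0 (no dividend yield, q = 0)
Theta = -0.0510514541 + (0.0043045967) + (0.0000000000) = -0.046747

Answer: Theta = -0.046747


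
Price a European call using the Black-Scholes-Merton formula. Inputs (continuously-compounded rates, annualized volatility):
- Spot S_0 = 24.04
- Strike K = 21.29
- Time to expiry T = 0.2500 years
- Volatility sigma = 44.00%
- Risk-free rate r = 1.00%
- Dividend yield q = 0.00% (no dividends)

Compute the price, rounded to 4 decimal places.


Answer: Price = 3.6896

Derivation:
d1 = (ln(S/K) + (r - q + 0.5*sigma^2) * T) / (sigma * sqrt(T)) = 0.67355287
d2 = d1 - sigma * sqrt(T) = 0.45355287
exp(-rT) = 0.99750312; exp(-qT) = 1.00000000
C = S_0 * exp(-qT) * N(d1) - K * exp(-rT) * N(d2)
N(d1) = 0.74970219; N(d2) = 0.67492466
C = 24.0400 * 1.00000000 * 0.74970219 - 21.2900 * 0.99750312 * 0.67492466 = 3.6896


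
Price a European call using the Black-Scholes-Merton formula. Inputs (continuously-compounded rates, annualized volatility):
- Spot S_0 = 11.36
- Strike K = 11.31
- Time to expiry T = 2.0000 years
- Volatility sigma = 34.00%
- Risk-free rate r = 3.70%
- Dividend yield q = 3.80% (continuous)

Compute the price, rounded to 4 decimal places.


Answer: Price = 2.0107

Derivation:
d1 = (ln(S/K) + (r - q + 0.5*sigma^2) * T) / (sigma * sqrt(T)) = 0.24543078
d2 = d1 - sigma * sqrt(T) = -0.23540183
exp(-rT) = 0.92867169; exp(-qT) = 0.92681621
C = S_0 * exp(-qT) * N(d1) - K * exp(-rT) * N(d2)
N(d1) = 0.59693855; N(d2) = 0.40694843
C = 11.3600 * 0.92681621 * 0.59693855 - 11.3100 * 0.92867169 * 0.40694843 = 2.0107


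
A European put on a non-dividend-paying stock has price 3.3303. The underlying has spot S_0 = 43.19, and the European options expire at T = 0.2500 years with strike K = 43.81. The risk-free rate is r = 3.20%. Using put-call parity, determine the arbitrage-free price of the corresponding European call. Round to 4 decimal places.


Put-call parity: C - P = S_0 * exp(-qT) - K * exp(-rT).
S_0 * exp(-qT) = 43.1900 * 1.00000000 = 43.19000000
K * exp(-rT) = 43.8100 * 0.99203191 = 43.46091819
C = P + S*exp(-qT) - K*exp(-rT)
C = 3.3303 + 43.19000000 - 43.46091819 = 3.0594

Answer: Call price = 3.0594


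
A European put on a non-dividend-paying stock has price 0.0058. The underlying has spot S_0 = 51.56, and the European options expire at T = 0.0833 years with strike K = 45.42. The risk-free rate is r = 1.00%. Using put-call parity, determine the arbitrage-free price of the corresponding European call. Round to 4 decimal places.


Answer: Call price = 6.1836

Derivation:
Put-call parity: C - P = S_0 * exp(-qT) - K * exp(-rT).
S_0 * exp(-qT) = 51.5600 * 1.00000000 = 51.56000000
K * exp(-rT) = 45.4200 * 0.99916735 = 45.38218089
C = P + S*exp(-qT) - K*exp(-rT)
C = 0.0058 + 51.56000000 - 45.38218089 = 6.1836


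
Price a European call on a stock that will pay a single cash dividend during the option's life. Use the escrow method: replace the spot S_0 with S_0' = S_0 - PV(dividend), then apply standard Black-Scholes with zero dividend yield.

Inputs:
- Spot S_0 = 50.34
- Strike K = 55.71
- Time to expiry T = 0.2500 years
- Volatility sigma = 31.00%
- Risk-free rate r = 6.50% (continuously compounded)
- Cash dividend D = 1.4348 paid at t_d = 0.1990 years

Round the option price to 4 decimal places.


Answer: Price = 1.0818

Derivation:
PV(D) = D * exp(-r * t_d) = 1.4348 * 0.98714830 = 1.41636038
S_0' = S_0 - PV(D) = 50.3400 - 1.41636038 = 48.92363962
d1 = (ln(S_0'/K) + (r + sigma^2/2)*T) / (sigma*sqrt(T)) = -0.65571907
d2 = d1 - sigma*sqrt(T) = -0.81071907
exp(-rT) = 0.98388132
N(d1) = 0.25600245; N(d2) = 0.20876351
C = S_0' * N(d1) - K * exp(-rT) * N(d2) = 48.92363962 * 0.25600245 - 55.7100 * 0.98388132 * 0.20876351 = 1.0818


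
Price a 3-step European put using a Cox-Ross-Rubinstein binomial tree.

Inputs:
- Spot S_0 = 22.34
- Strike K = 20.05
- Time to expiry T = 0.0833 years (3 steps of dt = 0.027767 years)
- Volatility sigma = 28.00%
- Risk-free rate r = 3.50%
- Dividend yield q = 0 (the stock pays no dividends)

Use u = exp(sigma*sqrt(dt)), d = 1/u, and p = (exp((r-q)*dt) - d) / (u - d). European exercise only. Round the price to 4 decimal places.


dt = T/N = 0.027767
u = exp(sigma*sqrt(dt)) = 1.047763; d = 1/u = 0.954414
p = (exp((r-q)*dt) - d) / (u - d) = 0.498754
Discount per step: exp(-r*dt) = 0.999029
Stock lattice S(k, i) with i counting down-moves:
  k=0: S(0,0) = 22.3400
  k=1: S(1,0) = 23.4070; S(1,1) = 21.3216
  k=2: S(2,0) = 24.5250; S(2,1) = 22.3400; S(2,2) = 20.3497
  k=3: S(3,0) = 25.6964; S(3,1) = 23.4070; S(3,2) = 21.3216; S(3,3) = 19.4220
Terminal payoffs V(N, i) = max(K - S_T, 0):
  V(3,0) = 0.000000; V(3,1) = 0.000000; V(3,2) = 0.000000; V(3,3) = 0.627993
Backward induction: V(k, i) = exp(-r*dt) * [p * V(k+1, i) + (1-p) * V(k+1, i+1)].
  V(2,0) = exp(-r*dt) * [p*0.000000 + (1-p)*0.000000] = 0.000000
  V(2,1) = exp(-r*dt) * [p*0.000000 + (1-p)*0.000000] = 0.000000
  V(2,2) = exp(-r*dt) * [p*0.000000 + (1-p)*0.627993] = 0.314474
  V(1,0) = exp(-r*dt) * [p*0.000000 + (1-p)*0.000000] = 0.000000
  V(1,1) = exp(-r*dt) * [p*0.000000 + (1-p)*0.314474] = 0.157476
  V(0,0) = exp(-r*dt) * [p*0.000000 + (1-p)*0.157476] = 0.078857

Answer: Price = V(0,0) = 0.0789


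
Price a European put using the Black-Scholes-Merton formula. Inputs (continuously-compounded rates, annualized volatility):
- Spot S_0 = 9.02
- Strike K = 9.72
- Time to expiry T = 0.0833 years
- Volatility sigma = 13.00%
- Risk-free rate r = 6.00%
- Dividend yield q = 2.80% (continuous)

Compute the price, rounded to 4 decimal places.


d1 = (ln(S/K) + (r - q + 0.5*sigma^2) * T) / (sigma * sqrt(T)) = -1.90222022
d2 = d1 - sigma * sqrt(T) = -1.93974048
exp(-rT) = 0.99501447; exp(-qT) = 0.99767032
P = K * exp(-rT) * N(-d2) - S_0 * exp(-qT) * N(-d1)
N(-d1) = 0.97142881; N(-d2) = 0.97379438
P = 9.7200 * 0.99501447 * 0.97379438 - 9.0200 * 0.99767032 * 0.97142881 = 0.6762

Answer: Price = 0.6762


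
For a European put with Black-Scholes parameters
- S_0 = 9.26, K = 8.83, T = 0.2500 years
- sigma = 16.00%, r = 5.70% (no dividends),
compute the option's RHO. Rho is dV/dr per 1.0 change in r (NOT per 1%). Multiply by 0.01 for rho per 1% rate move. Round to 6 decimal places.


Answer: Rho = -0.504753

Derivation:
d1 = 0.8124879255; d2 = 0.7324879255
phi(d1) = 0.2867894811; exp(-qT) = 1.0000000000; exp(-rT) = 0.9858510507
N(-d2) = 0.2319354049
Rho = -K*T*exp(-rT)*N(-d2) = -8.8300 * 0.2500 * 0.9858510507 * 0.2319354049 = -0.504753


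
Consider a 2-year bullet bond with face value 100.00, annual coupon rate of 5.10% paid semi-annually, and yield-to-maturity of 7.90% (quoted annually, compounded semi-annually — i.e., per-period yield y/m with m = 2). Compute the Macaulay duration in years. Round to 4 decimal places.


Coupon per period c = face * coupon_rate / m = 2.550000
Periods per year m = 2; per-period yield y/m = 0.039500
Number of cashflows N = 4
Cashflows (t years, CF_t, discount factor 1/(1+y/m)^(m*t), PV):
  t = 0.5000: CF_t = 2.550000, DF = 0.962001, PV = 2.453102
  t = 1.0000: CF_t = 2.550000, DF = 0.925446, PV = 2.359887
  t = 1.5000: CF_t = 2.550000, DF = 0.890280, PV = 2.270213
  t = 2.0000: CF_t = 102.550000, DF = 0.856450, PV = 87.828950
Price P = sum_t PV_t = 94.912153
Macaulay numerator sum_t t * PV_t:
  t * PV_t at t = 0.5000: 1.226551
  t * PV_t at t = 1.0000: 2.359887
  t * PV_t at t = 1.5000: 3.405320
  t * PV_t at t = 2.0000: 175.657900
Macaulay duration D = (sum_t t * PV_t) / P = 182.649658 / 94.912153 = 1.924407

Answer: Macaulay duration = 1.9244 years


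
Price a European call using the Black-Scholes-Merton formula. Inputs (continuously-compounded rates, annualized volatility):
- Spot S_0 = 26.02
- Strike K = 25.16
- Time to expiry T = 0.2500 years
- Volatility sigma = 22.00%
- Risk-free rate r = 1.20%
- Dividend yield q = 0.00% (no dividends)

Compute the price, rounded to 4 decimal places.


d1 = (ln(S/K) + (r - q + 0.5*sigma^2) * T) / (sigma * sqrt(T)) = 0.38781856
d2 = d1 - sigma * sqrt(T) = 0.27781856
exp(-rT) = 0.99700450; exp(-qT) = 1.00000000
C = S_0 * exp(-qT) * N(d1) - K * exp(-rT) * N(d2)
N(d1) = 0.65092484; N(d2) = 0.60942418
C = 26.0200 * 1.00000000 * 0.65092484 - 25.1600 * 0.99700450 * 0.60942418 = 1.6499

Answer: Price = 1.6499


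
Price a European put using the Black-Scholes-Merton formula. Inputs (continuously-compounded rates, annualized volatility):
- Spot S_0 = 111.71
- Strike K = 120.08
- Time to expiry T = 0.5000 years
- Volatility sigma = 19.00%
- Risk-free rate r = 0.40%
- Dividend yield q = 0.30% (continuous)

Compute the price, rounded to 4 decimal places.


d1 = (ln(S/K) + (r - q + 0.5*sigma^2) * T) / (sigma * sqrt(T)) = -0.46689114
d2 = d1 - sigma * sqrt(T) = -0.60124143
exp(-rT) = 0.99800200; exp(-qT) = 0.99850112
P = K * exp(-rT) * N(-d2) - S_0 * exp(-qT) * N(-d1)
N(-d1) = 0.67971112; N(-d2) = 0.72616040
P = 120.0800 * 0.99800200 * 0.72616040 - 111.7100 * 0.99850112 * 0.67971112 = 11.2064

Answer: Price = 11.2064


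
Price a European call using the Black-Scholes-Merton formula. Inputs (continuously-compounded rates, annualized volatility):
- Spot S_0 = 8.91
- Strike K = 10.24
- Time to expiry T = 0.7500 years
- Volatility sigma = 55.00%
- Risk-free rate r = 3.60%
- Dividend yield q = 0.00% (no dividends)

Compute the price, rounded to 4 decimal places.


d1 = (ln(S/K) + (r - q + 0.5*sigma^2) * T) / (sigma * sqrt(T)) = 0.00275054
d2 = d1 - sigma * sqrt(T) = -0.47356343
exp(-rT) = 0.97336124; exp(-qT) = 1.00000000
C = S_0 * exp(-qT) * N(d1) - K * exp(-rT) * N(d2)
N(d1) = 0.50109731; N(d2) = 0.31790563
C = 8.9100 * 1.00000000 * 0.50109731 - 10.2400 * 0.97336124 * 0.31790563 = 1.2961

Answer: Price = 1.2961


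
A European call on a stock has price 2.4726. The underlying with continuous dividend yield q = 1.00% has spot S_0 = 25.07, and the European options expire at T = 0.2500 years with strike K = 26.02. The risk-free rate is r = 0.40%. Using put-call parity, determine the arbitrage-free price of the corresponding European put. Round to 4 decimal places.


Put-call parity: C - P = S_0 * exp(-qT) - K * exp(-rT).
S_0 * exp(-qT) = 25.0700 * 0.99750312 = 25.00740328
K * exp(-rT) = 26.0200 * 0.99900050 = 25.99399301
P = C - S*exp(-qT) + K*exp(-rT)
P = 2.4726 - 25.00740328 + 25.99399301 = 3.4592

Answer: Put price = 3.4592


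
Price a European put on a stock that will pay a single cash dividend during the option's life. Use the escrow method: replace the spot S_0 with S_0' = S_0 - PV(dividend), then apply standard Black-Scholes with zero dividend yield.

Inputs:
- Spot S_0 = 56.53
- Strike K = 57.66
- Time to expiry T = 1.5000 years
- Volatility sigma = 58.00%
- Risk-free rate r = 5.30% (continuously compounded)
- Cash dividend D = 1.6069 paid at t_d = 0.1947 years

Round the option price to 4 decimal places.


Answer: Price = 14.1849

Derivation:
PV(D) = D * exp(-r * t_d) = 1.6069 * 0.98973396 = 1.59040350
S_0' = S_0 - PV(D) = 56.5300 - 1.59040350 = 54.93959650
d1 = (ln(S_0'/K) + (r + sigma^2/2)*T) / (sigma*sqrt(T)) = 0.39905657
d2 = d1 - sigma*sqrt(T) = -0.31129545
exp(-rT) = 0.92357802
N(-d1) = 0.34492576; N(-d2) = 0.62221199
P = K * exp(-rT) * N(-d2) - S_0' * N(-d1) = 57.6600 * 0.92357802 * 0.62221199 - 54.93959650 * 0.34492576 = 14.1849


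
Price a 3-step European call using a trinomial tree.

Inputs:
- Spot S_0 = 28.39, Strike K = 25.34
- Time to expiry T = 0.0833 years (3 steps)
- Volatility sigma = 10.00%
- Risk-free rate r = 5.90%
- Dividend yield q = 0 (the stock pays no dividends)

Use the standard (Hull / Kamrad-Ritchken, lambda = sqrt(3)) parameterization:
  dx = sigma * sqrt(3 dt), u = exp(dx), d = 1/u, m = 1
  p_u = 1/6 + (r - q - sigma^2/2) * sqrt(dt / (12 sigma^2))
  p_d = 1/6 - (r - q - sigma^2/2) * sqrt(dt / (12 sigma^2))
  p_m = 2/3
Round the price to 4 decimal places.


dt = T/N = 0.027767; dx = sigma*sqrt(3*dt) = 0.028862
u = exp(dx) = 1.029282; d = 1/u = 0.971551
p_u = 0.192642, p_m = 0.666667, p_d = 0.140691
Discount per step: exp(-r*dt) = 0.998363
Stock lattice S(k, j) with j the centered position index:
  k=0: S(0,+0) = 28.3900
  k=1: S(1,-1) = 27.5823; S(1,+0) = 28.3900; S(1,+1) = 29.2213
  k=2: S(2,-2) = 26.7976; S(2,-1) = 27.5823; S(2,+0) = 28.3900; S(2,+1) = 29.2213; S(2,+2) = 30.0770
  k=3: S(3,-3) = 26.0353; S(3,-2) = 26.7976; S(3,-1) = 27.5823; S(3,+0) = 28.3900; S(3,+1) = 29.2213; S(3,+2) = 30.0770; S(3,+3) = 30.9577
Terminal payoffs V(N, j) = max(S_T - K, 0):
  V(3,-3) = 0.695259; V(3,-2) = 1.457631; V(3,-1) = 2.242327; V(3,+0) = 3.050000; V(3,+1) = 3.881324; V(3,+2) = 4.736991; V(3,+3) = 5.617713
Backward induction: V(k, j) = exp(-r*dt) * [p_u * V(k+1, j+1) + p_m * V(k+1, j) + p_d * V(k+1, j-1)]
  V(2,-2) = exp(-r*dt) * [p_u*2.242327 + p_m*1.457631 + p_d*0.695259] = 1.499080
  V(2,-1) = exp(-r*dt) * [p_u*3.050000 + p_m*2.242327 + p_d*1.457631] = 2.283775
  V(2,+0) = exp(-r*dt) * [p_u*3.881324 + p_m*3.050000 + p_d*2.242327] = 3.091447
  V(2,+1) = exp(-r*dt) * [p_u*4.736991 + p_m*3.881324 + p_d*3.050000] = 3.922770
  V(2,+2) = exp(-r*dt) * [p_u*5.617713 + p_m*4.736991 + p_d*3.881324] = 4.778436
  V(1,-1) = exp(-r*dt) * [p_u*3.091447 + p_m*2.283775 + p_d*1.499080] = 2.325155
  V(1,+0) = exp(-r*dt) * [p_u*3.922770 + p_m*3.091447 + p_d*2.283775] = 3.132826
  V(1,+1) = exp(-r*dt) * [p_u*4.778436 + p_m*3.922770 + p_d*3.091447] = 3.964148
  V(0,+0) = exp(-r*dt) * [p_u*3.964148 + p_m*3.132826 + p_d*2.325155] = 3.174137

Answer: Price = V(0,0) = 3.1741


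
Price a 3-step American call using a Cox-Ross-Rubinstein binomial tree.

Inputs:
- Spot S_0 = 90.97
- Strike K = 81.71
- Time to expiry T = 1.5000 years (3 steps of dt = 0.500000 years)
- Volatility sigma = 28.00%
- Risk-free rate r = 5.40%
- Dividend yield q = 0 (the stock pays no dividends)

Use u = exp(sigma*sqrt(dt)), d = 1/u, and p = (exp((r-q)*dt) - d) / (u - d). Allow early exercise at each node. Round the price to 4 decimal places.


Answer: Price = V(0,0) = 21.1922

Derivation:
dt = T/N = 0.500000
u = exp(sigma*sqrt(dt)) = 1.218950; d = 1/u = 0.820378
p = (exp((r-q)*dt) - d) / (u - d) = 0.519328
Discount per step: exp(-r*dt) = 0.973361
Stock lattice S(k, i) with i counting down-moves:
  k=0: S(0,0) = 90.9700
  k=1: S(1,0) = 110.8879; S(1,1) = 74.6298
  k=2: S(2,0) = 135.1668; S(2,1) = 90.9700; S(2,2) = 61.2247
  k=3: S(3,0) = 164.7616; S(3,1) = 110.8879; S(3,2) = 74.6298; S(3,3) = 50.2274
Terminal payoffs V(N, i) = max(S_T - K, 0):
  V(3,0) = 83.051583; V(3,1) = 29.177889; V(3,2) = 0.000000; V(3,3) = 0.000000
Backward induction: V(k, i) = exp(-r*dt) * [p * V(k+1, i) + (1-p) * V(k+1, i+1)]; then take max(V_cont, immediate exercise) for American.
  V(2,0) = exp(-r*dt) * [p*83.051583 + (1-p)*29.177889] = 55.633454; exercise = 53.456801; V(2,0) = max -> 55.633454
  V(2,1) = exp(-r*dt) * [p*29.177889 + (1-p)*0.000000] = 14.749247; exercise = 9.260000; V(2,1) = max -> 14.749247
  V(2,2) = exp(-r*dt) * [p*0.000000 + (1-p)*0.000000] = 0.000000; exercise = 0.000000; V(2,2) = max -> 0.000000
  V(1,0) = exp(-r*dt) * [p*55.633454 + (1-p)*14.749247] = 35.023066; exercise = 29.177889; V(1,0) = max -> 35.023066
  V(1,1) = exp(-r*dt) * [p*14.749247 + (1-p)*0.000000] = 7.455656; exercise = 0.000000; V(1,1) = max -> 7.455656
  V(0,0) = exp(-r*dt) * [p*35.023066 + (1-p)*7.455656] = 21.192206; exercise = 9.260000; V(0,0) = max -> 21.192206


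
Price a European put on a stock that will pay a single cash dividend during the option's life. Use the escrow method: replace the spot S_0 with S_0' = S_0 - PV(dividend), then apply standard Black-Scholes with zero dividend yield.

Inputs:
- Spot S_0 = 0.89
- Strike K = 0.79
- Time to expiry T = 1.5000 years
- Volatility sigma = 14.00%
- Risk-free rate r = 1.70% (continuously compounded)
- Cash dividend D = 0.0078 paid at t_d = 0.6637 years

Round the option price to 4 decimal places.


Answer: Price = 0.0172

Derivation:
PV(D) = D * exp(-r * t_d) = 0.0078 * 0.98878051 = 0.00771249
S_0' = S_0 - PV(D) = 0.8900 - 0.00771249 = 0.88228751
d1 = (ln(S_0'/K) + (r + sigma^2/2)*T) / (sigma*sqrt(T)) = 0.87881297
d2 = d1 - sigma*sqrt(T) = 0.70734869
exp(-rT) = 0.97482238
N(-d1) = 0.18975135; N(-d2) = 0.23967491
P = K * exp(-rT) * N(-d2) - S_0' * N(-d1) = 0.7900 * 0.97482238 * 0.23967491 - 0.88228751 * 0.18975135 = 0.0172


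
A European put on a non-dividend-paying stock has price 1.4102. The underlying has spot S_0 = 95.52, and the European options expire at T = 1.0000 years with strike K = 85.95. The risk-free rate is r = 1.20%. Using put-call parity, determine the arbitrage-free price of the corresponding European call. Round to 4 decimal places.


Put-call parity: C - P = S_0 * exp(-qT) - K * exp(-rT).
S_0 * exp(-qT) = 95.5200 * 1.00000000 = 95.52000000
K * exp(-rT) = 85.9500 * 0.98807171 = 84.92476372
C = P + S*exp(-qT) - K*exp(-rT)
C = 1.4102 + 95.52000000 - 84.92476372 = 12.0054

Answer: Call price = 12.0054
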